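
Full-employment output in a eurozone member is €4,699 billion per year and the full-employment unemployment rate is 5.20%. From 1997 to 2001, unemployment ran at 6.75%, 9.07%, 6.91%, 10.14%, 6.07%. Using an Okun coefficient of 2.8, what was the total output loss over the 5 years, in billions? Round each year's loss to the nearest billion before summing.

€1,702 billion

Year 1997: gap = -2.8 × (6.75 - 5.2) = -4.34%, loss ≈ 4699 × 4.34/100 ≈ 204.
Year 1998: gap = -2.8 × (9.07 - 5.2) = -10.836%, loss ≈ 4699 × 10.836/100 ≈ 509.
Year 1999: gap = -2.8 × (6.91 - 5.2) = -4.788%, loss ≈ 4699 × 4.788/100 ≈ 225.
Year 2000: gap = -2.8 × (10.14 - 5.2) = -13.832%, loss ≈ 4699 × 13.832/100 ≈ 650.
Year 2001: gap = -2.8 × (6.07 - 5.2) = -2.436%, loss ≈ 4699 × 2.436/100 ≈ 114.
Total lost output = 204 + 509 + 225 + 650 + 114 = 1702 billion.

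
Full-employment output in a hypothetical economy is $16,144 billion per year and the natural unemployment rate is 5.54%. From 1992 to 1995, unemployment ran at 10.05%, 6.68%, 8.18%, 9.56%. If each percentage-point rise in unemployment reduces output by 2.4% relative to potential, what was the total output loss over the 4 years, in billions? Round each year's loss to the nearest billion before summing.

$4,770 billion

Year 1992: gap = -2.4 × (10.05 - 5.54) = -10.824%, loss ≈ 16144 × 10.824/100 ≈ 1747.
Year 1993: gap = -2.4 × (6.68 - 5.54) = -2.736%, loss ≈ 16144 × 2.736/100 ≈ 442.
Year 1994: gap = -2.4 × (8.18 - 5.54) = -6.336%, loss ≈ 16144 × 6.336/100 ≈ 1023.
Year 1995: gap = -2.4 × (9.56 - 5.54) = -9.648%, loss ≈ 16144 × 9.648/100 ≈ 1558.
Total lost output = 1747 + 442 + 1023 + 1558 = 4770 billion.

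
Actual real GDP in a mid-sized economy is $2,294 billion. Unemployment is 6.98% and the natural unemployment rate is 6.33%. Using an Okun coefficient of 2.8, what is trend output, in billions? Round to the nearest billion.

Unemployment gap = 6.98 - 6.33 = 0.65 points, so output gap = -2.8 × 0.65 = -1.82%.
Since Y = Y* × (1 + gap/100), Y* = 2294/0.9818 ≈ 2337 billion.

$2,337 billion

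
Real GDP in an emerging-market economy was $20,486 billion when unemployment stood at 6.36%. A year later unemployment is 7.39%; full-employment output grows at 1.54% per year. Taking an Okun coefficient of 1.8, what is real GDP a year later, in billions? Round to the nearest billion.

$20,422 billion

Δu = 7.39 - 6.36 = 1.03 points.
Okun's law (growth form): g_Y = g_Y* - β × Δu = 1.54 - 1.8 × (1.03) = 1.54 - 1.854 = -0.314%.
Real GDP in the next year = 20486 × (1 - 0.314/100) = 20486 × 0.99686 ≈ 20422 billion.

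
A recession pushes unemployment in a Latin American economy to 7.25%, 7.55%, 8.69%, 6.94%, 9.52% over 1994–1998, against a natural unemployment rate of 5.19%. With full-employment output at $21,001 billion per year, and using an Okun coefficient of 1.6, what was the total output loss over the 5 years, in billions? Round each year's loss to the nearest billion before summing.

Year 1994: gap = -1.6 × (7.25 - 5.19) = -3.296%, loss ≈ 21001 × 3.296/100 ≈ 692.
Year 1995: gap = -1.6 × (7.55 - 5.19) = -3.776%, loss ≈ 21001 × 3.776/100 ≈ 793.
Year 1996: gap = -1.6 × (8.69 - 5.19) = -5.6%, loss ≈ 21001 × 5.6/100 ≈ 1176.
Year 1997: gap = -1.6 × (6.94 - 5.19) = -2.8%, loss ≈ 21001 × 2.8/100 ≈ 588.
Year 1998: gap = -1.6 × (9.52 - 5.19) = -6.928%, loss ≈ 21001 × 6.928/100 ≈ 1455.
Total lost output = 692 + 793 + 1176 + 588 + 1455 = 4704 billion.

$4,704 billion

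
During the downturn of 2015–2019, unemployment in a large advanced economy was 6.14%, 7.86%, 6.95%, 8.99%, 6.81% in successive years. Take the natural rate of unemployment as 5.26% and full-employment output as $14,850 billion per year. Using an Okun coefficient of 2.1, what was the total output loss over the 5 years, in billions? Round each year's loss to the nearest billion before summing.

Year 2015: gap = -2.1 × (6.14 - 5.26) = -1.848%, loss ≈ 14850 × 1.848/100 ≈ 274.
Year 2016: gap = -2.1 × (7.86 - 5.26) = -5.46%, loss ≈ 14850 × 5.46/100 ≈ 811.
Year 2017: gap = -2.1 × (6.95 - 5.26) = -3.549%, loss ≈ 14850 × 3.549/100 ≈ 527.
Year 2018: gap = -2.1 × (8.99 - 5.26) = -7.833%, loss ≈ 14850 × 7.833/100 ≈ 1163.
Year 2019: gap = -2.1 × (6.81 - 5.26) = -3.255%, loss ≈ 14850 × 3.255/100 ≈ 483.
Total lost output = 274 + 811 + 527 + 1163 + 483 = 3258 billion.

$3,258 billion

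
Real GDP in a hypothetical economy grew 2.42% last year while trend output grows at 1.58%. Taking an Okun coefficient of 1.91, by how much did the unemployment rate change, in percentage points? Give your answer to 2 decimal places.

Growth-rate Okun's law: g_Y = g_Y* - β × Δu, so Δu = (g_Y* - g_Y)/β.
Δu = (1.58 - 2.42)/1.91 = -0.84/1.91 = -0.44 percentage points.

-0.44 percentage points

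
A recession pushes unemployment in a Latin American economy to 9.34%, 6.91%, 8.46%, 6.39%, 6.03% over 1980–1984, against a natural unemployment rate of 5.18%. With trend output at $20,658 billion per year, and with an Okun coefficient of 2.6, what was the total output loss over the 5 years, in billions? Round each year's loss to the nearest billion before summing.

$6,032 billion

Year 1980: gap = -2.6 × (9.34 - 5.18) = -10.816%, loss ≈ 20658 × 10.816/100 ≈ 2234.
Year 1981: gap = -2.6 × (6.91 - 5.18) = -4.498%, loss ≈ 20658 × 4.498/100 ≈ 929.
Year 1982: gap = -2.6 × (8.46 - 5.18) = -8.528%, loss ≈ 20658 × 8.528/100 ≈ 1762.
Year 1983: gap = -2.6 × (6.39 - 5.18) = -3.146%, loss ≈ 20658 × 3.146/100 ≈ 650.
Year 1984: gap = -2.6 × (6.03 - 5.18) = -2.21%, loss ≈ 20658 × 2.21/100 ≈ 457.
Total lost output = 2234 + 929 + 1762 + 650 + 457 = 6032 billion.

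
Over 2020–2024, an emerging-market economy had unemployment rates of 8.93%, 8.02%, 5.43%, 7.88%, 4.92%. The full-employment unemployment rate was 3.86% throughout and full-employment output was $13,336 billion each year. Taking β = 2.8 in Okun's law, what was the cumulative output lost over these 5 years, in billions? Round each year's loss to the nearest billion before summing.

$5,929 billion

Year 2020: gap = -2.8 × (8.93 - 3.86) = -14.196%, loss ≈ 13336 × 14.196/100 ≈ 1893.
Year 2021: gap = -2.8 × (8.02 - 3.86) = -11.648%, loss ≈ 13336 × 11.648/100 ≈ 1553.
Year 2022: gap = -2.8 × (5.43 - 3.86) = -4.396%, loss ≈ 13336 × 4.396/100 ≈ 586.
Year 2023: gap = -2.8 × (7.88 - 3.86) = -11.256%, loss ≈ 13336 × 11.256/100 ≈ 1501.
Year 2024: gap = -2.8 × (4.92 - 3.86) = -2.968%, loss ≈ 13336 × 2.968/100 ≈ 396.
Total lost output = 1893 + 1553 + 586 + 1501 + 396 = 5929 billion.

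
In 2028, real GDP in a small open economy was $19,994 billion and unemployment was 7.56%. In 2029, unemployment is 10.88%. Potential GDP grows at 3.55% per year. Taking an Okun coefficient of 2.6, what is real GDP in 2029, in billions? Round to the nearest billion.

$18,978 billion

Δu = 10.88 - 7.56 = 3.32 points.
Okun's law (growth form): g_Y = g_Y* - β × Δu = 3.55 - 2.6 × (3.32) = 3.55 - 8.632 = -5.082%.
Real GDP in the next year = 19994 × (1 - 5.082/100) = 19994 × 0.94918 ≈ 18978 billion.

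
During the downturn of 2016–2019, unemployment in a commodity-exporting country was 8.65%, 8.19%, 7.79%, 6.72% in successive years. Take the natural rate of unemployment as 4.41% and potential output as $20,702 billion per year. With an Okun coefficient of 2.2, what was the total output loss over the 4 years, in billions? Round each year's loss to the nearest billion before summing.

$6,244 billion

Year 2016: gap = -2.2 × (8.65 - 4.41) = -9.328%, loss ≈ 20702 × 9.328/100 ≈ 1931.
Year 2017: gap = -2.2 × (8.19 - 4.41) = -8.316%, loss ≈ 20702 × 8.316/100 ≈ 1722.
Year 2018: gap = -2.2 × (7.79 - 4.41) = -7.436%, loss ≈ 20702 × 7.436/100 ≈ 1539.
Year 2019: gap = -2.2 × (6.72 - 4.41) = -5.082%, loss ≈ 20702 × 5.082/100 ≈ 1052.
Total lost output = 1931 + 1722 + 1539 + 1052 = 6244 billion.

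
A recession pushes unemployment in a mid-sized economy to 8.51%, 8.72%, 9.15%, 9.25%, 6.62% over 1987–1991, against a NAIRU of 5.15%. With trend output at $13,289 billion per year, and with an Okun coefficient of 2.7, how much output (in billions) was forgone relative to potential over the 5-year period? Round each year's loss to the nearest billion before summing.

Year 1987: gap = -2.7 × (8.51 - 5.15) = -9.072%, loss ≈ 13289 × 9.072/100 ≈ 1206.
Year 1988: gap = -2.7 × (8.72 - 5.15) = -9.639%, loss ≈ 13289 × 9.639/100 ≈ 1281.
Year 1989: gap = -2.7 × (9.15 - 5.15) = -10.8%, loss ≈ 13289 × 10.8/100 ≈ 1435.
Year 1990: gap = -2.7 × (9.25 - 5.15) = -11.07%, loss ≈ 13289 × 11.07/100 ≈ 1471.
Year 1991: gap = -2.7 × (6.62 - 5.15) = -3.969%, loss ≈ 13289 × 3.969/100 ≈ 527.
Total lost output = 1206 + 1281 + 1435 + 1471 + 527 = 5920 billion.

$5,920 billion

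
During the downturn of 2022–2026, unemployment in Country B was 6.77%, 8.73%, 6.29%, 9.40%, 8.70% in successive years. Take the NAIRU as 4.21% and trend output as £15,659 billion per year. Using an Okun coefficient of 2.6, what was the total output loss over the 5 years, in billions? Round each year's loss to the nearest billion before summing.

£7,670 billion

Year 2022: gap = -2.6 × (6.77 - 4.21) = -6.656%, loss ≈ 15659 × 6.656/100 ≈ 1042.
Year 2023: gap = -2.6 × (8.73 - 4.21) = -11.752%, loss ≈ 15659 × 11.752/100 ≈ 1840.
Year 2024: gap = -2.6 × (6.29 - 4.21) = -5.408%, loss ≈ 15659 × 5.408/100 ≈ 847.
Year 2025: gap = -2.6 × (9.4 - 4.21) = -13.494%, loss ≈ 15659 × 13.494/100 ≈ 2113.
Year 2026: gap = -2.6 × (8.7 - 4.21) = -11.674%, loss ≈ 15659 × 11.674/100 ≈ 1828.
Total lost output = 1042 + 1840 + 847 + 2113 + 1828 = 7670 billion.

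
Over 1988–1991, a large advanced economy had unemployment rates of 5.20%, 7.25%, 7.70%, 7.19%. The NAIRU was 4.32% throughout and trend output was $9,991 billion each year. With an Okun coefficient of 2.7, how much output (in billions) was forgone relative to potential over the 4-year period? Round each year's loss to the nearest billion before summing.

Year 1988: gap = -2.7 × (5.2 - 4.32) = -2.376%, loss ≈ 9991 × 2.376/100 ≈ 237.
Year 1989: gap = -2.7 × (7.25 - 4.32) = -7.911%, loss ≈ 9991 × 7.911/100 ≈ 790.
Year 1990: gap = -2.7 × (7.7 - 4.32) = -9.126%, loss ≈ 9991 × 9.126/100 ≈ 912.
Year 1991: gap = -2.7 × (7.19 - 4.32) = -7.749%, loss ≈ 9991 × 7.749/100 ≈ 774.
Total lost output = 237 + 790 + 912 + 774 = 2713 billion.

$2,713 billion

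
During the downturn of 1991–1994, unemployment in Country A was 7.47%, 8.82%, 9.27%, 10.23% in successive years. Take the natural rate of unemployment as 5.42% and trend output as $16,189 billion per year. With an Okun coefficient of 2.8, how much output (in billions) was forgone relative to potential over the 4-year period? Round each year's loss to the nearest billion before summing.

Year 1991: gap = -2.8 × (7.47 - 5.42) = -5.74%, loss ≈ 16189 × 5.74/100 ≈ 929.
Year 1992: gap = -2.8 × (8.82 - 5.42) = -9.52%, loss ≈ 16189 × 9.52/100 ≈ 1541.
Year 1993: gap = -2.8 × (9.27 - 5.42) = -10.78%, loss ≈ 16189 × 10.78/100 ≈ 1745.
Year 1994: gap = -2.8 × (10.23 - 5.42) = -13.468%, loss ≈ 16189 × 13.468/100 ≈ 2180.
Total lost output = 929 + 1541 + 1745 + 2180 = 6395 billion.

$6,395 billion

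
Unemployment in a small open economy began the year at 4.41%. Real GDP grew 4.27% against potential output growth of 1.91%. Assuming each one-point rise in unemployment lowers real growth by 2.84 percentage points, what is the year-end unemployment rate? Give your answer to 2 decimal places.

3.58%

Growth-rate Okun's law: g_Y = g_Y* - β × Δu, so Δu = (g_Y* - g_Y)/β.
Δu = (1.91 - 4.27)/2.84 = -2.36/2.84 = -0.83 percentage points.
Year-end unemployment = 4.41 - 0.83 = 3.58%.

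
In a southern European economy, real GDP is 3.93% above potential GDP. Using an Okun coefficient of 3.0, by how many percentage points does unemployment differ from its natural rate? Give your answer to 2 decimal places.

Okun's law: output gap = -β × (u - u*), so u - u* = -(output gap)/β.
u - u* = -(3.93)/3.0 = -1.31 percentage points.

-1.31 percentage points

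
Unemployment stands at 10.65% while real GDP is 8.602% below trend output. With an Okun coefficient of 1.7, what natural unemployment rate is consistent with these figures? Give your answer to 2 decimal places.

5.59%

From Okun's law, u - u* = -(output gap)/β = -(-8.602)/1.7 = 5.06 points.
So u* = 10.65 - 5.06 = 5.59%.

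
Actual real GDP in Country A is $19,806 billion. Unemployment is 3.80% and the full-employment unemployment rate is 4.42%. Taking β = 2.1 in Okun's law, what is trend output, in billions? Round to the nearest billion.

Unemployment gap = 3.8 - 4.42 = -0.62 points, so output gap = -2.1 × (-0.62) = 1.302%.
Since Y = Y* × (1 + gap/100), Y* = 19806/1.01302 ≈ 19551 billion.

$19,551 billion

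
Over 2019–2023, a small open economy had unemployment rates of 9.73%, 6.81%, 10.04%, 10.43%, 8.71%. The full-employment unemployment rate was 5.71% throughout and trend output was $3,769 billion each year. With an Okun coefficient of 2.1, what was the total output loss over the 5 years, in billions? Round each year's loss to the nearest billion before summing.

Year 2019: gap = -2.1 × (9.73 - 5.71) = -8.442%, loss ≈ 3769 × 8.442/100 ≈ 318.
Year 2020: gap = -2.1 × (6.81 - 5.71) = -2.31%, loss ≈ 3769 × 2.31/100 ≈ 87.
Year 2021: gap = -2.1 × (10.04 - 5.71) = -9.093%, loss ≈ 3769 × 9.093/100 ≈ 343.
Year 2022: gap = -2.1 × (10.43 - 5.71) = -9.912%, loss ≈ 3769 × 9.912/100 ≈ 374.
Year 2023: gap = -2.1 × (8.71 - 5.71) = -6.3%, loss ≈ 3769 × 6.3/100 ≈ 237.
Total lost output = 318 + 87 + 343 + 374 + 237 = 1359 billion.

$1,359 billion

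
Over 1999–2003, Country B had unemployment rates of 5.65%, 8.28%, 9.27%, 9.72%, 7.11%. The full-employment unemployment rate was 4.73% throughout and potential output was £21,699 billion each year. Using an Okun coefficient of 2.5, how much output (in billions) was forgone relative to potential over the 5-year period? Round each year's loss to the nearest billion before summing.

Year 1999: gap = -2.5 × (5.65 - 4.73) = -2.3%, loss ≈ 21699 × 2.3/100 ≈ 499.
Year 2000: gap = -2.5 × (8.28 - 4.73) = -8.875%, loss ≈ 21699 × 8.875/100 ≈ 1926.
Year 2001: gap = -2.5 × (9.27 - 4.73) = -11.35%, loss ≈ 21699 × 11.35/100 ≈ 2463.
Year 2002: gap = -2.5 × (9.72 - 4.73) = -12.475%, loss ≈ 21699 × 12.475/100 ≈ 2707.
Year 2003: gap = -2.5 × (7.11 - 4.73) = -5.95%, loss ≈ 21699 × 5.95/100 ≈ 1291.
Total lost output = 499 + 1926 + 2463 + 2707 + 1291 = 8886 billion.

£8,886 billion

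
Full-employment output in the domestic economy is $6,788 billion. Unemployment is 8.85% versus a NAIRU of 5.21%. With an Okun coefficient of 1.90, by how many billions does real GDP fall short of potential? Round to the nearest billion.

$469 billion

Output gap = -1.90 × (8.85 - 5.21) = -1.9 × 3.64 = -6.916%.
Actual GDP ≈ 6788 × 0.93084 ≈ 6319 billion, so the shortfall is 6788 - 6319 = 469 billion.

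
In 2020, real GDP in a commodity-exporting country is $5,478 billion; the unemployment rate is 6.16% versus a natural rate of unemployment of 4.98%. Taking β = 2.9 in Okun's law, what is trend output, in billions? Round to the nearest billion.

$5,672 billion

Unemployment gap = 6.16 - 4.98 = 1.18 points, so output gap = -2.9 × 1.18 = -3.422%.
Since Y = Y* × (1 + gap/100), Y* = 5478/0.96578 ≈ 5672 billion.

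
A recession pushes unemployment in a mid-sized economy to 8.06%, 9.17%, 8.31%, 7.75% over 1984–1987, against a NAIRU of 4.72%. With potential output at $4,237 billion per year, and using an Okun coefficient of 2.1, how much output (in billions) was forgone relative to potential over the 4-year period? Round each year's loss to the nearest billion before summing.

Year 1984: gap = -2.1 × (8.06 - 4.72) = -7.014%, loss ≈ 4237 × 7.014/100 ≈ 297.
Year 1985: gap = -2.1 × (9.17 - 4.72) = -9.345%, loss ≈ 4237 × 9.345/100 ≈ 396.
Year 1986: gap = -2.1 × (8.31 - 4.72) = -7.539%, loss ≈ 4237 × 7.539/100 ≈ 319.
Year 1987: gap = -2.1 × (7.75 - 4.72) = -6.363%, loss ≈ 4237 × 6.363/100 ≈ 270.
Total lost output = 297 + 396 + 319 + 270 = 1282 billion.

$1,282 billion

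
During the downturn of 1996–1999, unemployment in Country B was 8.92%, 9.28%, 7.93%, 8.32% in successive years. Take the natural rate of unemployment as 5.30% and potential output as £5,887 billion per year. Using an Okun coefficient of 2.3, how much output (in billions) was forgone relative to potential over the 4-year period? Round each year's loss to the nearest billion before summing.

£1,794 billion

Year 1996: gap = -2.3 × (8.92 - 5.3) = -8.326%, loss ≈ 5887 × 8.326/100 ≈ 490.
Year 1997: gap = -2.3 × (9.28 - 5.3) = -9.154%, loss ≈ 5887 × 9.154/100 ≈ 539.
Year 1998: gap = -2.3 × (7.93 - 5.3) = -6.049%, loss ≈ 5887 × 6.049/100 ≈ 356.
Year 1999: gap = -2.3 × (8.32 - 5.3) = -6.946%, loss ≈ 5887 × 6.946/100 ≈ 409.
Total lost output = 490 + 539 + 356 + 409 = 1794 billion.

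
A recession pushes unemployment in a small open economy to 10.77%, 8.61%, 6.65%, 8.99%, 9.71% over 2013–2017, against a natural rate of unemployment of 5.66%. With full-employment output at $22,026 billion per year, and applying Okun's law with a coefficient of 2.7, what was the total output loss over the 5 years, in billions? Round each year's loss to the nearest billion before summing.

$9,771 billion

Year 2013: gap = -2.7 × (10.77 - 5.66) = -13.797%, loss ≈ 22026 × 13.797/100 ≈ 3039.
Year 2014: gap = -2.7 × (8.61 - 5.66) = -7.965%, loss ≈ 22026 × 7.965/100 ≈ 1754.
Year 2015: gap = -2.7 × (6.65 - 5.66) = -2.673%, loss ≈ 22026 × 2.673/100 ≈ 589.
Year 2016: gap = -2.7 × (8.99 - 5.66) = -8.991%, loss ≈ 22026 × 8.991/100 ≈ 1980.
Year 2017: gap = -2.7 × (9.71 - 5.66) = -10.935%, loss ≈ 22026 × 10.935/100 ≈ 2409.
Total lost output = 3039 + 1754 + 589 + 1980 + 2409 = 9771 billion.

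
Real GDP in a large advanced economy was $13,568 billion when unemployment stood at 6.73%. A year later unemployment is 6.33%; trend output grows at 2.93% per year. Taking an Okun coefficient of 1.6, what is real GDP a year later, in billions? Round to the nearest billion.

Δu = 6.33 - 6.73 = -0.4 points.
Okun's law (growth form): g_Y = g_Y* - β × Δu = 2.93 - 1.6 × (-0.40) = 2.93 + 0.64 = 3.57%.
Real GDP in the next year = 13568 × (1 + 3.57/100) = 13568 × 1.0357 ≈ 14052 billion.

$14,052 billion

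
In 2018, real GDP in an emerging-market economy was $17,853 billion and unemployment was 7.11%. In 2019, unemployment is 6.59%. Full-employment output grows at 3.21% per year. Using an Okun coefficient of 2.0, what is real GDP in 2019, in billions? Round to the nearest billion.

$18,612 billion

Δu = 6.59 - 7.11 = -0.52 points.
Okun's law (growth form): g_Y = g_Y* - β × Δu = 3.21 - 2.0 × (-0.52) = 3.21 + 1.04 = 4.25%.
Real GDP in the next year = 17853 × (1 + 4.25/100) = 17853 × 1.0425 ≈ 18612 billion.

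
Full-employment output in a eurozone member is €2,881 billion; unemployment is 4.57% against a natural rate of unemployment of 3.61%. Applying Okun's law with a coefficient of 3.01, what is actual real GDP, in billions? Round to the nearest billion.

Unemployment gap = 4.57 - 3.61 = 0.96 points, so the output gap is -3.01 × 0.96 = -2.8896%.
Actual GDP = 2881 × (1 - 2.8896/100) = 2881 × 0.971104 ≈ 2798 billion.

€2,798 billion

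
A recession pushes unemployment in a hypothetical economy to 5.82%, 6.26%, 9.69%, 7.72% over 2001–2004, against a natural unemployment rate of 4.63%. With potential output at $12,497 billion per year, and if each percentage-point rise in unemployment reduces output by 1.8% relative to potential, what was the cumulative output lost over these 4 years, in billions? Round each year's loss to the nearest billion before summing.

$2,468 billion

Year 2001: gap = -1.8 × (5.82 - 4.63) = -2.142%, loss ≈ 12497 × 2.142/100 ≈ 268.
Year 2002: gap = -1.8 × (6.26 - 4.63) = -2.934%, loss ≈ 12497 × 2.934/100 ≈ 367.
Year 2003: gap = -1.8 × (9.69 - 4.63) = -9.108%, loss ≈ 12497 × 9.108/100 ≈ 1138.
Year 2004: gap = -1.8 × (7.72 - 4.63) = -5.562%, loss ≈ 12497 × 5.562/100 ≈ 695.
Total lost output = 268 + 367 + 1138 + 695 = 2468 billion.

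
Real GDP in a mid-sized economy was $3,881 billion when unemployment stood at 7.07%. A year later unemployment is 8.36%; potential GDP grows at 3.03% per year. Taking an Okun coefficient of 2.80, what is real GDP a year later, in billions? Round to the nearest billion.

Δu = 8.36 - 7.07 = 1.29 points.
Okun's law (growth form): g_Y = g_Y* - β × Δu = 3.03 - 2.80 × (1.29) = 3.03 - 3.612 = -0.582%.
Real GDP in the next year = 3881 × (1 - 0.582/100) = 3881 × 0.99418 ≈ 3858 billion.

$3,858 billion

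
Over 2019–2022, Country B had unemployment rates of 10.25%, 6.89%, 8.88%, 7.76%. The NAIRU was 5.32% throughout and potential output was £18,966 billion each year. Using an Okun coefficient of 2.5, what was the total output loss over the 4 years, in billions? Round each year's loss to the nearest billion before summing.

Year 2019: gap = -2.5 × (10.25 - 5.32) = -12.325%, loss ≈ 18966 × 12.325/100 ≈ 2338.
Year 2020: gap = -2.5 × (6.89 - 5.32) = -3.925%, loss ≈ 18966 × 3.925/100 ≈ 744.
Year 2021: gap = -2.5 × (8.88 - 5.32) = -8.9%, loss ≈ 18966 × 8.9/100 ≈ 1688.
Year 2022: gap = -2.5 × (7.76 - 5.32) = -6.1%, loss ≈ 18966 × 6.1/100 ≈ 1157.
Total lost output = 2338 + 744 + 1688 + 1157 = 5927 billion.

£5,927 billion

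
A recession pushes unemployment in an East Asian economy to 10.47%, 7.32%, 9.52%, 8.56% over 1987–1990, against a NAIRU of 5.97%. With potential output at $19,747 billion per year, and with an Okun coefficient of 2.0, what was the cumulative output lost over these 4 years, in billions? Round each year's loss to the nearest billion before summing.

$4,735 billion

Year 1987: gap = -2.0 × (10.47 - 5.97) = -9%, loss ≈ 19747 × 9/100 ≈ 1777.
Year 1988: gap = -2.0 × (7.32 - 5.97) = -2.7%, loss ≈ 19747 × 2.7/100 ≈ 533.
Year 1989: gap = -2.0 × (9.52 - 5.97) = -7.1%, loss ≈ 19747 × 7.1/100 ≈ 1402.
Year 1990: gap = -2.0 × (8.56 - 5.97) = -5.18%, loss ≈ 19747 × 5.18/100 ≈ 1023.
Total lost output = 1777 + 533 + 1402 + 1023 = 4735 billion.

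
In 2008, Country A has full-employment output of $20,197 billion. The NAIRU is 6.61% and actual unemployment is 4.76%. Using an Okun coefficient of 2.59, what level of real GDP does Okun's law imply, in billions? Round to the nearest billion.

Unemployment gap = 4.76 - 6.61 = -1.85 points, so the output gap is -2.59 × (-1.85) = 4.7915%.
Actual GDP = 20197 × (1 + 4.7915/100) = 20197 × 1.047915 ≈ 21165 billion.

$21,165 billion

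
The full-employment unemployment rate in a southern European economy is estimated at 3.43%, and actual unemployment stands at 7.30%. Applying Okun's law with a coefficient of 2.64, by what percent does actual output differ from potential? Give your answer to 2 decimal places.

The unemployment gap is 7.3 - 3.43 = 3.87 percentage points.
Okun's law gives an output gap of -2.64 × 3.87 = -10.2168%, i.e. 10.22% below potential.

-10.22%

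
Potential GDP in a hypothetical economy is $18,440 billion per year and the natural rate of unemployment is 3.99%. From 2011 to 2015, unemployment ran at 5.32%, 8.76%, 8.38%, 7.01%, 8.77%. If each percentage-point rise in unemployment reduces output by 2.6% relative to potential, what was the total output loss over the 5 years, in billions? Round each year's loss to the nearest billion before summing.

$8,770 billion

Year 2011: gap = -2.6 × (5.32 - 3.99) = -3.458%, loss ≈ 18440 × 3.458/100 ≈ 638.
Year 2012: gap = -2.6 × (8.76 - 3.99) = -12.402%, loss ≈ 18440 × 12.402/100 ≈ 2287.
Year 2013: gap = -2.6 × (8.38 - 3.99) = -11.414%, loss ≈ 18440 × 11.414/100 ≈ 2105.
Year 2014: gap = -2.6 × (7.01 - 3.99) = -7.852%, loss ≈ 18440 × 7.852/100 ≈ 1448.
Year 2015: gap = -2.6 × (8.77 - 3.99) = -12.428%, loss ≈ 18440 × 12.428/100 ≈ 2292.
Total lost output = 638 + 2287 + 2105 + 1448 + 2292 = 8770 billion.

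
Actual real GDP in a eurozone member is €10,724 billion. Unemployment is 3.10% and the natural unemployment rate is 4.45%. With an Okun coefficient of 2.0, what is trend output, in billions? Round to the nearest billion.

Unemployment gap = 3.1 - 4.45 = -1.35 points, so output gap = -2 × (-1.35) = 2.7%.
Since Y = Y* × (1 + gap/100), Y* = 10724/1.027 ≈ 10442 billion.

€10,442 billion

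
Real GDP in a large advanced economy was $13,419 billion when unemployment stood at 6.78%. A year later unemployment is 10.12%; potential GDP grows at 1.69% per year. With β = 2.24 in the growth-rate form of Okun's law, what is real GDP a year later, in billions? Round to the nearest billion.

Δu = 10.12 - 6.78 = 3.34 points.
Okun's law (growth form): g_Y = g_Y* - β × Δu = 1.69 - 2.24 × (3.34) = 1.69 - 7.4816 = -5.7916%.
Real GDP in the next year = 13419 × (1 - 5.7916/100) = 13419 × 0.942084 ≈ 12642 billion.

$12,642 billion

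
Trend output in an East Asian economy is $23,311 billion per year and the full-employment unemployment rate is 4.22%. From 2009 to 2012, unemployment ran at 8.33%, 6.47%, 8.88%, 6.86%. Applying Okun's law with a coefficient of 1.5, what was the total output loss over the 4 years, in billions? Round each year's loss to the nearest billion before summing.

$4,776 billion

Year 2009: gap = -1.5 × (8.33 - 4.22) = -6.165%, loss ≈ 23311 × 6.165/100 ≈ 1437.
Year 2010: gap = -1.5 × (6.47 - 4.22) = -3.375%, loss ≈ 23311 × 3.375/100 ≈ 787.
Year 2011: gap = -1.5 × (8.88 - 4.22) = -6.99%, loss ≈ 23311 × 6.99/100 ≈ 1629.
Year 2012: gap = -1.5 × (6.86 - 4.22) = -3.96%, loss ≈ 23311 × 3.96/100 ≈ 923.
Total lost output = 1437 + 787 + 1629 + 923 = 4776 billion.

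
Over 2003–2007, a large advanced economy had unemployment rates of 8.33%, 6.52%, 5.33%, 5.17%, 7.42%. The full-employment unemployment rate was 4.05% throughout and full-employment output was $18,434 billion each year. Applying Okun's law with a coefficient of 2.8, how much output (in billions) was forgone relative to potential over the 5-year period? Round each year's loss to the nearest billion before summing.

Year 2003: gap = -2.8 × (8.33 - 4.05) = -11.984%, loss ≈ 18434 × 11.984/100 ≈ 2209.
Year 2004: gap = -2.8 × (6.52 - 4.05) = -6.916%, loss ≈ 18434 × 6.916/100 ≈ 1275.
Year 2005: gap = -2.8 × (5.33 - 4.05) = -3.584%, loss ≈ 18434 × 3.584/100 ≈ 661.
Year 2006: gap = -2.8 × (5.17 - 4.05) = -3.136%, loss ≈ 18434 × 3.136/100 ≈ 578.
Year 2007: gap = -2.8 × (7.42 - 4.05) = -9.436%, loss ≈ 18434 × 9.436/100 ≈ 1739.
Total lost output = 2209 + 1275 + 661 + 578 + 1739 = 6462 billion.

$6,462 billion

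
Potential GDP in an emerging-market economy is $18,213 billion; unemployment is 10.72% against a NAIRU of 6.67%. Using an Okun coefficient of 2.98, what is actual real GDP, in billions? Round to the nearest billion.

Unemployment gap = 10.72 - 6.67 = 4.05 points, so the output gap is -2.98 × 4.05 = -12.069%.
Actual GDP = 18213 × (1 - 12.069/100) = 18213 × 0.87931 ≈ 16015 billion.

$16,015 billion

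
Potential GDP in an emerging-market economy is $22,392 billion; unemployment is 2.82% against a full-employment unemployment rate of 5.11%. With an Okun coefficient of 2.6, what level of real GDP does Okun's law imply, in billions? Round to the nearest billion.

$23,725 billion

Unemployment gap = 2.82 - 5.11 = -2.29 points, so the output gap is -2.6 × (-2.29) = 5.954%.
Actual GDP = 22392 × (1 + 5.954/100) = 22392 × 1.05954 ≈ 23725 billion.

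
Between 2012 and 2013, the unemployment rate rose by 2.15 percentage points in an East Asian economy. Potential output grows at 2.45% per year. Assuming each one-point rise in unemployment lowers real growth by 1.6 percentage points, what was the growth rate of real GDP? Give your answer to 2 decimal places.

Growth-rate Okun's law: g_Y = g_Y* - β × Δu.
g_Y = 2.45 - 1.6 × (2.15) = 2.45 - 3.44 = -0.99%, i.e. -0.99% to 2 d.p.

-0.99%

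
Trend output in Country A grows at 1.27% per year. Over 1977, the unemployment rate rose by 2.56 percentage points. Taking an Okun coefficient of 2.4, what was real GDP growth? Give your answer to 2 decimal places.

Growth-rate Okun's law: g_Y = g_Y* - β × Δu.
g_Y = 1.27 - 2.4 × (2.56) = 1.27 - 6.144 = -4.874%, i.e. -4.87% to 2 d.p.

-4.87%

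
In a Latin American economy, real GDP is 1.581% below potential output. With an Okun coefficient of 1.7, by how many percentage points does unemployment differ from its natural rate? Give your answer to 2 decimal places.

Okun's law: output gap = -β × (u - u*), so u - u* = -(output gap)/β.
u - u* = -(-1.581)/1.7 = 0.93 percentage points.

0.93 percentage points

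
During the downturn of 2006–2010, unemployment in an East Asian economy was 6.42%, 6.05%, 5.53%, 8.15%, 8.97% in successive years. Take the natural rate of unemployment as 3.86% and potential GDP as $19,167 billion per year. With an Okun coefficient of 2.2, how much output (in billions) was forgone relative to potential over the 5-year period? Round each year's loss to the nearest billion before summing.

Year 2006: gap = -2.2 × (6.42 - 3.86) = -5.632%, loss ≈ 19167 × 5.632/100 ≈ 1079.
Year 2007: gap = -2.2 × (6.05 - 3.86) = -4.818%, loss ≈ 19167 × 4.818/100 ≈ 923.
Year 2008: gap = -2.2 × (5.53 - 3.86) = -3.674%, loss ≈ 19167 × 3.674/100 ≈ 704.
Year 2009: gap = -2.2 × (8.15 - 3.86) = -9.438%, loss ≈ 19167 × 9.438/100 ≈ 1809.
Year 2010: gap = -2.2 × (8.97 - 3.86) = -11.242%, loss ≈ 19167 × 11.242/100 ≈ 2155.
Total lost output = 1079 + 923 + 704 + 1809 + 2155 = 6670 billion.

$6,670 billion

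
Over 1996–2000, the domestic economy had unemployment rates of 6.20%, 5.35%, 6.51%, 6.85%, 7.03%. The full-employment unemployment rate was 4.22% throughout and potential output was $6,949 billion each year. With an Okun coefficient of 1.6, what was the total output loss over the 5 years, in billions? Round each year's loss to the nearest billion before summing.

Year 1996: gap = -1.6 × (6.2 - 4.22) = -3.168%, loss ≈ 6949 × 3.168/100 ≈ 220.
Year 1997: gap = -1.6 × (5.35 - 4.22) = -1.808%, loss ≈ 6949 × 1.808/100 ≈ 126.
Year 1998: gap = -1.6 × (6.51 - 4.22) = -3.664%, loss ≈ 6949 × 3.664/100 ≈ 255.
Year 1999: gap = -1.6 × (6.85 - 4.22) = -4.208%, loss ≈ 6949 × 4.208/100 ≈ 292.
Year 2000: gap = -1.6 × (7.03 - 4.22) = -4.496%, loss ≈ 6949 × 4.496/100 ≈ 312.
Total lost output = 220 + 126 + 255 + 292 + 312 = 1205 billion.

$1,205 billion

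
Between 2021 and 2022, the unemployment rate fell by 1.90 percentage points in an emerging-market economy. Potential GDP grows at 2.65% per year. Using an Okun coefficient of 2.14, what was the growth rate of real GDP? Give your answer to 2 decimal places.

6.72%

Growth-rate Okun's law: g_Y = g_Y* - β × Δu.
g_Y = 2.65 - 2.14 × (-1.90) = 2.65 + 4.066 = 6.716%, i.e. 6.72% to 2 d.p.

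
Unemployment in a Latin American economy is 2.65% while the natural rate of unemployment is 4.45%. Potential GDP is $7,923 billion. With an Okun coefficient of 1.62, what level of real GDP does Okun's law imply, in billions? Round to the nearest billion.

$8,154 billion

Unemployment gap = 2.65 - 4.45 = -1.8 points, so the output gap is -1.62 × (-1.8) = 2.916%.
Actual GDP = 7923 × (1 + 2.916/100) = 7923 × 1.02916 ≈ 8154 billion.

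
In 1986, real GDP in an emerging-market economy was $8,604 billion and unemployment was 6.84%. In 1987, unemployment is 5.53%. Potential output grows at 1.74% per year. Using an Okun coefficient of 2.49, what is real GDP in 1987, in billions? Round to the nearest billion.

$9,034 billion

Δu = 5.53 - 6.84 = -1.31 points.
Okun's law (growth form): g_Y = g_Y* - β × Δu = 1.74 - 2.49 × (-1.31) = 1.74 + 3.2619 = 5.0019%.
Real GDP in the next year = 8604 × (1 + 5.0019/100) = 8604 × 1.050019 ≈ 9034 billion.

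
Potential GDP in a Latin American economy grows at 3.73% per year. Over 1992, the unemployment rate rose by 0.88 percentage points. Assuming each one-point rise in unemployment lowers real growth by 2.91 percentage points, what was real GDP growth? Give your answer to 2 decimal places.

1.17%

Growth-rate Okun's law: g_Y = g_Y* - β × Δu.
g_Y = 3.73 - 2.91 × (0.88) = 3.73 - 2.5608 = 1.1692%, i.e. 1.17% to 2 d.p.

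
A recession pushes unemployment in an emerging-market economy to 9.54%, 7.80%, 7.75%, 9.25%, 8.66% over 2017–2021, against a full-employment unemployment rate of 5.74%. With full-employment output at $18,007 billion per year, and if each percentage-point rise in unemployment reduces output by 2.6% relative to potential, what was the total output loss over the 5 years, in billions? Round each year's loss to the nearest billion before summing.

$6,694 billion

Year 2017: gap = -2.6 × (9.54 - 5.74) = -9.88%, loss ≈ 18007 × 9.88/100 ≈ 1779.
Year 2018: gap = -2.6 × (7.8 - 5.74) = -5.356%, loss ≈ 18007 × 5.356/100 ≈ 964.
Year 2019: gap = -2.6 × (7.75 - 5.74) = -5.226%, loss ≈ 18007 × 5.226/100 ≈ 941.
Year 2020: gap = -2.6 × (9.25 - 5.74) = -9.126%, loss ≈ 18007 × 9.126/100 ≈ 1643.
Year 2021: gap = -2.6 × (8.66 - 5.74) = -7.592%, loss ≈ 18007 × 7.592/100 ≈ 1367.
Total lost output = 1779 + 964 + 941 + 1643 + 1367 = 6694 billion.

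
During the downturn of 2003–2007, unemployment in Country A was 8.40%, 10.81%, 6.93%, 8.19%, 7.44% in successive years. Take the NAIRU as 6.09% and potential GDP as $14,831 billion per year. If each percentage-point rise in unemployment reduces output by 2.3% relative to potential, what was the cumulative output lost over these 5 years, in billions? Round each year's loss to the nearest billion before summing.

$3,862 billion

Year 2003: gap = -2.3 × (8.4 - 6.09) = -5.313%, loss ≈ 14831 × 5.313/100 ≈ 788.
Year 2004: gap = -2.3 × (10.81 - 6.09) = -10.856%, loss ≈ 14831 × 10.856/100 ≈ 1610.
Year 2005: gap = -2.3 × (6.93 - 6.09) = -1.932%, loss ≈ 14831 × 1.932/100 ≈ 287.
Year 2006: gap = -2.3 × (8.19 - 6.09) = -4.83%, loss ≈ 14831 × 4.83/100 ≈ 716.
Year 2007: gap = -2.3 × (7.44 - 6.09) = -3.105%, loss ≈ 14831 × 3.105/100 ≈ 461.
Total lost output = 788 + 1610 + 287 + 716 + 461 = 3862 billion.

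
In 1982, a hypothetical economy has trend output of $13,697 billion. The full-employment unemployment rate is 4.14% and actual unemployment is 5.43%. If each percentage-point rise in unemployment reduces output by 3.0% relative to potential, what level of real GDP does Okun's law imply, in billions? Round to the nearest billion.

Unemployment gap = 5.43 - 4.14 = 1.29 points, so the output gap is -3 × 1.29 = -3.87%.
Actual GDP = 13697 × (1 - 3.87/100) = 13697 × 0.9613 ≈ 13167 billion.

$13,167 billion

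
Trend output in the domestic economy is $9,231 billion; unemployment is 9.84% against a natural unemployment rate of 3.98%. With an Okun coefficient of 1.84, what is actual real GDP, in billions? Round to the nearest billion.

Unemployment gap = 9.84 - 3.98 = 5.86 points, so the output gap is -1.84 × 5.86 = -10.7824%.
Actual GDP = 9231 × (1 - 10.7824/100) = 9231 × 0.892176 ≈ 8236 billion.

$8,236 billion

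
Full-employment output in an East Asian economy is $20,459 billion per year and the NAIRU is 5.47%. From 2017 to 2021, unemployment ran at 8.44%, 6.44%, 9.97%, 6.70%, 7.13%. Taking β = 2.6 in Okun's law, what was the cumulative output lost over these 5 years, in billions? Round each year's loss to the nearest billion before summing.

Year 2017: gap = -2.6 × (8.44 - 5.47) = -7.722%, loss ≈ 20459 × 7.722/100 ≈ 1580.
Year 2018: gap = -2.6 × (6.44 - 5.47) = -2.522%, loss ≈ 20459 × 2.522/100 ≈ 516.
Year 2019: gap = -2.6 × (9.97 - 5.47) = -11.7%, loss ≈ 20459 × 11.7/100 ≈ 2394.
Year 2020: gap = -2.6 × (6.7 - 5.47) = -3.198%, loss ≈ 20459 × 3.198/100 ≈ 654.
Year 2021: gap = -2.6 × (7.13 - 5.47) = -4.316%, loss ≈ 20459 × 4.316/100 ≈ 883.
Total lost output = 1580 + 516 + 2394 + 654 + 883 = 6027 billion.

$6,027 billion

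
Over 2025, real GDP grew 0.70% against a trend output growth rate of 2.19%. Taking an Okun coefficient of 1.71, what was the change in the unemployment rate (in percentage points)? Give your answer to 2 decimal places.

0.87 percentage points

Growth-rate Okun's law: g_Y = g_Y* - β × Δu, so Δu = (g_Y* - g_Y)/β.
Δu = (2.19 - 0.7)/1.71 = 1.49/1.71 = 0.87 percentage points.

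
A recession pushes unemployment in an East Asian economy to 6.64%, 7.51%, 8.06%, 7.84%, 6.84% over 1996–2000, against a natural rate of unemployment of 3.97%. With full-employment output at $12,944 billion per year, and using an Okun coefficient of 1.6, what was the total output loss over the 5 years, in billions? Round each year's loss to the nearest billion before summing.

Year 1996: gap = -1.6 × (6.64 - 3.97) = -4.272%, loss ≈ 12944 × 4.272/100 ≈ 553.
Year 1997: gap = -1.6 × (7.51 - 3.97) = -5.664%, loss ≈ 12944 × 5.664/100 ≈ 733.
Year 1998: gap = -1.6 × (8.06 - 3.97) = -6.544%, loss ≈ 12944 × 6.544/100 ≈ 847.
Year 1999: gap = -1.6 × (7.84 - 3.97) = -6.192%, loss ≈ 12944 × 6.192/100 ≈ 801.
Year 2000: gap = -1.6 × (6.84 - 3.97) = -4.592%, loss ≈ 12944 × 4.592/100 ≈ 594.
Total lost output = 553 + 733 + 847 + 801 + 594 = 3528 billion.

$3,528 billion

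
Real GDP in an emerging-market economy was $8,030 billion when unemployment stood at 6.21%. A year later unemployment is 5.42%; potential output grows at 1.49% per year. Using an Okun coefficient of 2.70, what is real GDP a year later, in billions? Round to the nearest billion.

$8,321 billion

Δu = 5.42 - 6.21 = -0.79 points.
Okun's law (growth form): g_Y = g_Y* - β × Δu = 1.49 - 2.70 × (-0.79) = 1.49 + 2.133 = 3.623%.
Real GDP in the next year = 8030 × (1 + 3.623/100) = 8030 × 1.03623 ≈ 8321 billion.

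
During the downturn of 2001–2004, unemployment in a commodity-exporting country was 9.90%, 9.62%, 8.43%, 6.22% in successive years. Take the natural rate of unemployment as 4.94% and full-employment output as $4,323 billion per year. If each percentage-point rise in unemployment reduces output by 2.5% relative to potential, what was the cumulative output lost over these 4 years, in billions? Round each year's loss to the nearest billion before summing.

$1,557 billion

Year 2001: gap = -2.5 × (9.9 - 4.94) = -12.4%, loss ≈ 4323 × 12.4/100 ≈ 536.
Year 2002: gap = -2.5 × (9.62 - 4.94) = -11.7%, loss ≈ 4323 × 11.7/100 ≈ 506.
Year 2003: gap = -2.5 × (8.43 - 4.94) = -8.725%, loss ≈ 4323 × 8.725/100 ≈ 377.
Year 2004: gap = -2.5 × (6.22 - 4.94) = -3.2%, loss ≈ 4323 × 3.2/100 ≈ 138.
Total lost output = 536 + 506 + 377 + 138 = 1557 billion.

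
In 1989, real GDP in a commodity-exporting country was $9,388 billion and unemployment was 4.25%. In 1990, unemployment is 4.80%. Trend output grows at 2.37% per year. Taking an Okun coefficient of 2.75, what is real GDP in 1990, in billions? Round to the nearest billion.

Δu = 4.8 - 4.25 = 0.55 points.
Okun's law (growth form): g_Y = g_Y* - β × Δu = 2.37 - 2.75 × (0.55) = 2.37 - 1.5125 = 0.8575%.
Real GDP in the next year = 9388 × (1 + 0.8575/100) = 9388 × 1.008575 ≈ 9469 billion.

$9,469 billion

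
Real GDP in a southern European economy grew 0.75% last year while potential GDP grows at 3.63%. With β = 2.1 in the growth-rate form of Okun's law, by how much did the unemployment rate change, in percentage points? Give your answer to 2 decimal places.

1.37 percentage points

Growth-rate Okun's law: g_Y = g_Y* - β × Δu, so Δu = (g_Y* - g_Y)/β.
Δu = (3.63 - 0.75)/2.1 = 2.88/2.1 = 1.37 percentage points.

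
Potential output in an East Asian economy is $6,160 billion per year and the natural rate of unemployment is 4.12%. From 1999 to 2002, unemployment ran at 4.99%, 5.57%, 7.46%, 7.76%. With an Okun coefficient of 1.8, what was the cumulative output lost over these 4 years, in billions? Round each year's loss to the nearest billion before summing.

$1,031 billion

Year 1999: gap = -1.8 × (4.99 - 4.12) = -1.566%, loss ≈ 6160 × 1.566/100 ≈ 96.
Year 2000: gap = -1.8 × (5.57 - 4.12) = -2.61%, loss ≈ 6160 × 2.61/100 ≈ 161.
Year 2001: gap = -1.8 × (7.46 - 4.12) = -6.012%, loss ≈ 6160 × 6.012/100 ≈ 370.
Year 2002: gap = -1.8 × (7.76 - 4.12) = -6.552%, loss ≈ 6160 × 6.552/100 ≈ 404.
Total lost output = 96 + 161 + 370 + 404 = 1031 billion.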